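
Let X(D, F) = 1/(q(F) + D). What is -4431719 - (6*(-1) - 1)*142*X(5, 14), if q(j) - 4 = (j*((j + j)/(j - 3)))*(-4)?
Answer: -6510206145/1469 ≈ -4.4317e+6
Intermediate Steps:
q(j) = 4 - 8*j²/(-3 + j) (q(j) = 4 + (j*((j + j)/(j - 3)))*(-4) = 4 + (j*((2*j)/(-3 + j)))*(-4) = 4 + (j*(2*j/(-3 + j)))*(-4) = 4 + (2*j²/(-3 + j))*(-4) = 4 - 8*j²/(-3 + j))
X(D, F) = 1/(D + 4*(-3 + F - 2*F²)/(-3 + F)) (X(D, F) = 1/(4*(-3 + F - 2*F²)/(-3 + F) + D) = 1/(D + 4*(-3 + F - 2*F²)/(-3 + F)))
-4431719 - (6*(-1) - 1)*142*X(5, 14) = -4431719 - (6*(-1) - 1)*142*(-3 + 14)/(-12 - 8*14² + 4*14 + 5*(-3 + 14)) = -4431719 - (-6 - 1)*142*11/(-12 - 8*196 + 56 + 5*11) = -4431719 - (-7*142)*11/(-12 - 1568 + 56 + 55) = -4431719 - (-994)*11/(-1469) = -4431719 - (-994)*(-1/1469*11) = -4431719 - (-994)*(-11)/1469 = -4431719 - 1*10934/1469 = -4431719 - 10934/1469 = -6510206145/1469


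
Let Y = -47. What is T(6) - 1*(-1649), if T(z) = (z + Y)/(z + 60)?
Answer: 108793/66 ≈ 1648.4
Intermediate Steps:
T(z) = (-47 + z)/(60 + z) (T(z) = (z - 47)/(z + 60) = (-47 + z)/(60 + z))
T(6) - 1*(-1649) = (-47 + 6)/(60 + 6) - 1*(-1649) = -41/66 + 1649 = 108793/66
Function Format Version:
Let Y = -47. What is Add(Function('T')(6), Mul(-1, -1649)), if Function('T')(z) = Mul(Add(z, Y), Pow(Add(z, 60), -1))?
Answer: Rational(108793, 66) ≈ 1648.4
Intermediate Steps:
Function('T')(z) = Mul(Pow(Add(60, z), -1), Add(-47, z)) (Function('T')(z) = Mul(Add(z, -47), Pow(Add(z, 60), -1)) = Mul(Add(-47, z), Pow(Add(60, z), -1)) = Mul(Pow(Add(60, z), -1), Add(-47, z)))
Add(Function('T')(6), Mul(-1, -1649)) = Add(Mul(Pow(Add(60, 6), -1), Add(-47, 6)), Mul(-1, -1649)) = Add(Mul(Pow(66, -1), -41), 1649) = Add(Mul(Rational(1, 66), -41), 1649) = Add(Rational(-41, 66), 1649) = Rational(108793, 66)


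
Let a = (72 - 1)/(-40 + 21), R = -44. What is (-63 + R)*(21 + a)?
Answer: -35096/19 ≈ -1847.2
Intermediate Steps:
a = -71/19 (a = 71/(-19) = 71*(-1/19) = -71/19 ≈ -3.7368)
(-63 + R)*(21 + a) = (-63 - 44)*(21 - 71/19) = -107*328/19 = -35096/19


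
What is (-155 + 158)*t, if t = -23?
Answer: -69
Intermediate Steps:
(-155 + 158)*t = (-155 + 158)*(-23) = 3*(-23) = -69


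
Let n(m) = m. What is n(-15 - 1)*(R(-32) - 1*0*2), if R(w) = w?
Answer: 512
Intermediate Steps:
n(-15 - 1)*(R(-32) - 1*0*2) = (-15 - 1)*(-32 - 1*0*2) = -16*(-32 + 0*2) = -16*(-32 + 0) = -16*(-32) = 512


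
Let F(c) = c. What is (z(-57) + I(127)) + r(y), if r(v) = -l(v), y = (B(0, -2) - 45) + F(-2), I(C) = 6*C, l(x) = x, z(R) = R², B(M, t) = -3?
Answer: 4061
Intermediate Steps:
y = -50 (y = (-3 - 45) - 2 = -48 - 2 = -50)
r(v) = -v
(z(-57) + I(127)) + r(y) = ((-57)² + 6*127) - 1*(-50) = (3249 + 762) + 50 = 4011 + 50 = 4061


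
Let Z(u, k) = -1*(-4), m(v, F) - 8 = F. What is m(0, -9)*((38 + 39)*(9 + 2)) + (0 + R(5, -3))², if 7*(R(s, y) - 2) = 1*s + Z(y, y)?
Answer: -40974/49 ≈ -836.20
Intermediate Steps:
m(v, F) = 8 + F
Z(u, k) = 4
R(s, y) = 18/7 + s/7 (R(s, y) = 2 + (1*s + 4)/7 = 2 + (s + 4)/7 = 2 + (4 + s)/7 = 2 + (4/7 + s/7) = 18/7 + s/7)
m(0, -9)*((38 + 39)*(9 + 2)) + (0 + R(5, -3))² = (8 - 9)*((38 + 39)*(9 + 2)) + (0 + (18/7 + (⅐)*5))² = -77*11 + (0 + (18/7 + 5/7))² = -1*847 + (0 + 23/7)² = -847 + (23/7)² = -847 + 529/49 = -40974/49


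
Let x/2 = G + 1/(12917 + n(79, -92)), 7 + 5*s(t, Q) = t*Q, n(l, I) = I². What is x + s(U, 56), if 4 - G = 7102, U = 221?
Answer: -1253161781/106905 ≈ -11722.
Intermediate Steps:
G = -7098 (G = 4 - 1*7102 = 4 - 7102 = -7098)
s(t, Q) = -7/5 + Q*t/5 (s(t, Q) = -7/5 + (t*Q)/5 = -7/5 + (Q*t)/5 = -7/5 + Q*t/5)
x = -303524674/21381 (x = 2*(-7098 + 1/(12917 + (-92)²)) = 2*(-7098 + 1/(12917 + 8464)) = 2*(-7098 + 1/21381) = 2*(-151762337/21381) = -303524674/21381 ≈ -14196.)
x + s(U, 56) = -303524674/21381 + (-7/5 + (⅕)*56*221) = -303524674/21381 + (-7/5 + 12376/5) = -303524674/21381 + 12369/5 = -1253161781/106905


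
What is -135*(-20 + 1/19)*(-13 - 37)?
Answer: -2558250/19 ≈ -1.3464e+5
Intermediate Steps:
-135*(-20 + 1/19)*(-13 - 37) = -135*(-20 + 1/19)*(-50) = -(-51165)*(-50)/19 = -135*18950/19 = -2558250/19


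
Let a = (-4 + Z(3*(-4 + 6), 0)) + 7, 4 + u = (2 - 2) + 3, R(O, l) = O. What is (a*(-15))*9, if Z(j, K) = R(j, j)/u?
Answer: 405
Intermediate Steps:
u = -1 (u = -4 + ((2 - 2) + 3) = -4 + (0 + 3) = -4 + 3 = -1)
Z(j, K) = -j (Z(j, K) = j/(-1) = j*(-1) = -j)
a = -3 (a = (-4 - 3*(-4 + 6)) + 7 = (-4 - 3*2) + 7 = (-4 - 1*6) + 7 = (-4 - 6) + 7 = -10 + 7 = -3)
(a*(-15))*9 = -3*(-15)*9 = 45*9 = 405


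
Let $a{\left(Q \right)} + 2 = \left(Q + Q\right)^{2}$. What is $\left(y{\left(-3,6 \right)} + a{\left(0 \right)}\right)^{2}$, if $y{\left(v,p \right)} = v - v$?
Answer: $4$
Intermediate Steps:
$y{\left(v,p \right)} = 0$
$a{\left(Q \right)} = -2 + 4 Q^{2}$ ($a{\left(Q \right)} = -2 + \left(Q + Q\right)^{2} = -2 + \left(2 Q\right)^{2} = -2 + 4 Q^{2}$)
$\left(y{\left(-3,6 \right)} + a{\left(0 \right)}\right)^{2} = \left(0 - \left(2 - 4 \cdot 0^{2}\right)\right)^{2} = \left(0 + \left(-2 + 4 \cdot 0\right)\right)^{2} = \left(0 + \left(-2 + 0\right)\right)^{2} = \left(0 - 2\right)^{2} = \left(-2\right)^{2} = 4$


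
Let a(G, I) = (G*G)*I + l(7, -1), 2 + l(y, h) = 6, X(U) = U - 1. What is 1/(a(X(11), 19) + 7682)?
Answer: 1/9586 ≈ 0.00010432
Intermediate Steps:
X(U) = -1 + U
l(y, h) = 4 (l(y, h) = -2 + 6 = 4)
a(G, I) = 4 + I*G² (a(G, I) = (G*G)*I + 4 = G²*I + 4 = I*G² + 4 = 4 + I*G²)
1/(a(X(11), 19) + 7682) = 1/((4 + 19*(-1 + 11)²) + 7682) = 1/((4 + 19*10²) + 7682) = 1/((4 + 19*100) + 7682) = 1/((4 + 1900) + 7682) = 1/(1904 + 7682) = 1/9586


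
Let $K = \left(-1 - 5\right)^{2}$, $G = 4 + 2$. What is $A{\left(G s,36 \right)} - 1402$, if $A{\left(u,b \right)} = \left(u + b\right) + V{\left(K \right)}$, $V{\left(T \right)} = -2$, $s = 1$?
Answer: $-1362$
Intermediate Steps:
$G = 6$
$K = 36$ ($K = \left(-6\right)^{2} = 36$)
$A{\left(u,b \right)} = -2 + b + u$ ($A{\left(u,b \right)} = \left(u + b\right) - 2 = \left(b + u\right) - 2 = -2 + b + u$)
$A{\left(G s,36 \right)} - 1402 = \left(-2 + 36 + 6 \cdot 1\right) - 1402 = \left(-2 + 36 + 6\right) - 1402 = 40 - 1402 = -1362$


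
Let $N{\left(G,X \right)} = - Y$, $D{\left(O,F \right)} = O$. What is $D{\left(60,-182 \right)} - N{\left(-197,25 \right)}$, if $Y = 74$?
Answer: $134$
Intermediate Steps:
$N{\left(G,X \right)} = -74$ ($N{\left(G,X \right)} = \left(-1\right) 74 = -74$)
$D{\left(60,-182 \right)} - N{\left(-197,25 \right)} = 60 - -74 = 60 + 74 = 134$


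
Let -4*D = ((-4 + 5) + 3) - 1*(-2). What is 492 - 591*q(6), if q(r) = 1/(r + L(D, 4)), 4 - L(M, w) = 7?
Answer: 295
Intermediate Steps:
D = -3/2 (D = -(((-4 + 5) + 3) - 1*(-2))/4 = -((1 + 3) + 2)/4 = -(4 + 2)/4 = -¼*6 = -3/2 ≈ -1.5000)
L(M, w) = -3 (L(M, w) = 4 - 1*7 = 4 - 7 = -3)
q(r) = 1/(-3 + r) (q(r) = 1/(r - 3) = 1/(-3 + r))
492 - 591*q(6) = 492 - 591/(-3 + 6) = 492 - 591/3 = 492 - 591*⅓ = 492 - 197 = 295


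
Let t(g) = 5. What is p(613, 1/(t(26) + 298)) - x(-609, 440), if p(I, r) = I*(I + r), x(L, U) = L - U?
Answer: 114176467/303 ≈ 3.7682e+5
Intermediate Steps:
p(613, 1/(t(26) + 298)) - x(-609, 440) = 613*(613 + 1/(5 + 298)) - (-609 - 1*440) = 613*(613 + 1/303) - (-609 - 440) = 613*(613 + 1/303) - 1*(-1049) = 613*(185740/303) + 1049 = 113858620/303 + 1049 = 114176467/303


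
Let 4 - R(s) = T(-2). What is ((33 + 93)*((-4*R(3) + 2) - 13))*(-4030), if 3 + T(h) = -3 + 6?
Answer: 13710060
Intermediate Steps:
T(h) = 0 (T(h) = -3 + (-3 + 6) = -3 + 3 = 0)
R(s) = 4 (R(s) = 4 - 1*0 = 4 + 0 = 4)
((33 + 93)*((-4*R(3) + 2) - 13))*(-4030) = ((33 + 93)*((-4*4 + 2) - 13))*(-4030) = (126*((-16 + 2) - 13))*(-4030) = (126*(-14 - 13))*(-4030) = (126*(-27))*(-4030) = -3402*(-4030) = 13710060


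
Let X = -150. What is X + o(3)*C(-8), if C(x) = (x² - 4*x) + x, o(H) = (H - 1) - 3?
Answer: -238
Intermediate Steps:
o(H) = -4 + H (o(H) = (-1 + H) - 3 = -4 + H)
C(x) = x² - 3*x
X + o(3)*C(-8) = -150 + (-4 + 3)*(-8*(-3 - 8)) = -150 - (-8)*(-11) = -150 - 1*88 = -150 - 88 = -238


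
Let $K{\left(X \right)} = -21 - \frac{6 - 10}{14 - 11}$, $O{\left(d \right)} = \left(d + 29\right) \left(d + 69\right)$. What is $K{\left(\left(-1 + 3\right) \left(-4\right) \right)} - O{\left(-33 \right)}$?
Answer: $\frac{373}{3} \approx 124.33$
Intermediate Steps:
$O{\left(d \right)} = \left(29 + d\right) \left(69 + d\right)$
$K{\left(X \right)} = - \frac{59}{3}$ ($K{\left(X \right)} = -21 - - \frac{4}{3} = -21 + \frac{4}{3} = - \frac{59}{3}$)
$K{\left(\left(-1 + 3\right) \left(-4\right) \right)} - O{\left(-33 \right)} = - \frac{59}{3} - \left(2001 + \left(-33\right)^{2} + 98 \left(-33\right)\right) = - \frac{59}{3} - \left(2001 + 1089 - 3234\right) = - \frac{59}{3} - -144 = - \frac{59}{3} + 144 = \frac{373}{3}$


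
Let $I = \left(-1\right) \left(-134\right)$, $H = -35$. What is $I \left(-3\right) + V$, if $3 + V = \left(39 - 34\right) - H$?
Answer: $-365$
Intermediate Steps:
$I = 134$
$V = 37$ ($V = -3 + \left(\left(39 - 34\right) - -35\right) = -3 + \left(\left(39 - 34\right) + 35\right) = -3 + \left(5 + 35\right) = -3 + 40 = 37$)
$I \left(-3\right) + V = 134 \left(-3\right) + 37 = -402 + 37 = -365$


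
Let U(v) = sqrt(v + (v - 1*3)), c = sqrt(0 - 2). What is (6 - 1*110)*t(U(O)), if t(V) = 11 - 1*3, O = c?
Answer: -832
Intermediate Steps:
c = I*sqrt(2) (c = sqrt(-2) = I*sqrt(2) ≈ 1.4142*I)
O = I*sqrt(2) ≈ 1.4142*I
U(v) = sqrt(-3 + 2*v) (U(v) = sqrt(v + (v - 3)) = sqrt(v + (-3 + v)) = sqrt(-3 + 2*v))
t(V) = 8 (t(V) = 11 - 3 = 8)
(6 - 1*110)*t(U(O)) = (6 - 1*110)*8 = (6 - 110)*8 = -104*8 = -832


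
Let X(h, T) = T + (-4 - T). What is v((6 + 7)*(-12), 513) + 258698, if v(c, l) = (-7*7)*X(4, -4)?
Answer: 258894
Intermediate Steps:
X(h, T) = -4
v(c, l) = 196 (v(c, l) = -7*7*(-4) = -49*(-4) = 196)
v((6 + 7)*(-12), 513) + 258698 = 196 + 258698 = 258894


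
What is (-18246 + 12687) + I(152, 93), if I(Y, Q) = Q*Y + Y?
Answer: 8729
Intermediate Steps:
I(Y, Q) = Y + Q*Y
(-18246 + 12687) + I(152, 93) = (-18246 + 12687) + 152*(1 + 93) = -5559 + 152*94 = -5559 + 14288 = 8729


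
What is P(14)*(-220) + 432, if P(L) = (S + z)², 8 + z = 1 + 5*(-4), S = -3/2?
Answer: -178263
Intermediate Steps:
S = -3/2 (S = -3*½ = -3/2 ≈ -1.5000)
z = -27 (z = -8 + (1 + 5*(-4)) = -8 + (1 - 20) = -8 - 19 = -27)
P(L) = 3249/4 (P(L) = (-3/2 - 27)² = (-57/2)² = 3249/4)
P(14)*(-220) + 432 = (3249/4)*(-220) + 432 = -178695 + 432 = -178263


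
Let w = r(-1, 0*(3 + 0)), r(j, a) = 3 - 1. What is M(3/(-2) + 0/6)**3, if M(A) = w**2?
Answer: 64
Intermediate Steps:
r(j, a) = 2
w = 2
M(A) = 4 (M(A) = 2**2 = 4)
M(3/(-2) + 0/6)**3 = 4**3 = 64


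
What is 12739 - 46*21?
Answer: 11773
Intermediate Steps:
12739 - 46*21 = 12739 - 966 = 11773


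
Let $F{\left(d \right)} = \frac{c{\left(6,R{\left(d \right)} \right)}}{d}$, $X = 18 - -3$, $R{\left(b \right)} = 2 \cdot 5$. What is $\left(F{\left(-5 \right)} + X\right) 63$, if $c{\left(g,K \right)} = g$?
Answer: $\frac{6237}{5} \approx 1247.4$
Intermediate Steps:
$R{\left(b \right)} = 10$
$X = 21$ ($X = 18 + 3 = 21$)
$F{\left(d \right)} = \frac{6}{d}$
$\left(F{\left(-5 \right)} + X\right) 63 = \left(\frac{6}{-5} + 21\right) 63 = \left(6 \left(- \frac{1}{5}\right) + 21\right) 63 = \left(- \frac{6}{5} + 21\right) 63 = \frac{99}{5} \cdot 63 = \frac{6237}{5}$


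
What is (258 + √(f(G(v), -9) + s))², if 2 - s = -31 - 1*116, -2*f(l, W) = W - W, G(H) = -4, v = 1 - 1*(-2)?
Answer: (258 + √149)² ≈ 73012.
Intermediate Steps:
v = 3 (v = 1 + 2 = 3)
f(l, W) = 0 (f(l, W) = -(W - W)/2 = -½*0 = 0)
s = 149 (s = 2 - (-31 - 1*116) = 2 - (-31 - 116) = 2 - 1*(-147) = 2 + 147 = 149)
(258 + √(f(G(v), -9) + s))² = (258 + √(0 + 149))² = (258 + √149)²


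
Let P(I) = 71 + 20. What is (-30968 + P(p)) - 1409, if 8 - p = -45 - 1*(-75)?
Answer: -32286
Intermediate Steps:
p = -22 (p = 8 - (-45 - 1*(-75)) = 8 - (-45 + 75) = 8 - 1*30 = 8 - 30 = -22)
P(I) = 91
(-30968 + P(p)) - 1409 = (-30968 + 91) - 1409 = -30877 - 1409 = -32286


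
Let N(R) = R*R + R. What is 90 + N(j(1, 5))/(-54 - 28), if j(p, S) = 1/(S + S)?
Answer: 737989/8200 ≈ 89.999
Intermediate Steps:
j(p, S) = 1/(2*S)
N(R) = R + R² (N(R) = R² + R = R + R²)
90 + N(j(1, 5))/(-54 - 28) = 90 + (((½)/5)*(1 + (½)/5))/(-54 - 28) = 90 + (((½)*(⅕))*(1 + (½)*(⅕)))/(-82) = 90 - (1 + ⅒)/820 = 90 - 11/(820*10) = 90 - 1/82*11/100 = 90 - 11/8200 = 737989/8200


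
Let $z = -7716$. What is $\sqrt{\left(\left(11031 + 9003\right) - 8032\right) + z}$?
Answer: $\sqrt{4286} \approx 65.468$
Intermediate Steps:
$\sqrt{\left(\left(11031 + 9003\right) - 8032\right) + z} = \sqrt{\left(\left(11031 + 9003\right) - 8032\right) - 7716} = \sqrt{\left(20034 - 8032\right) - 7716} = \sqrt{12002 - 7716} = \sqrt{4286}$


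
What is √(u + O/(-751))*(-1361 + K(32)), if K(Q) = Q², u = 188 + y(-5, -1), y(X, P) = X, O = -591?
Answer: -6066*√319926/751 ≈ -4568.6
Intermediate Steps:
u = 183 (u = 188 - 5 = 183)
√(u + O/(-751))*(-1361 + K(32)) = √(183 - 591/(-751))*(-1361 + 32²) = √(183 - 591*(-1/751))*(-1361 + 1024) = √(183 + 591/751)*(-337) = √(138024/751)*(-337) = (18*√319926/751)*(-337) = -6066*√319926/751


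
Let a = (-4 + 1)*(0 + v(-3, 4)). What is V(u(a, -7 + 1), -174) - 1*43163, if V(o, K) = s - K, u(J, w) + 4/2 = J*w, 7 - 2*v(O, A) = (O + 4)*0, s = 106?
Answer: -42883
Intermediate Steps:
v(O, A) = 7/2 (v(O, A) = 7/2 - (O + 4)*0/2 = 7/2 - (4 + O)*0/2 = 7/2 - 1/2*0 = 7/2 + 0 = 7/2)
a = -21/2 (a = (-4 + 1)*(0 + 7/2) = -3*7/2 = -21/2 ≈ -10.500)
u(J, w) = -2 + J*w
V(o, K) = 106 - K
V(u(a, -7 + 1), -174) - 1*43163 = (106 - 1*(-174)) - 1*43163 = (106 + 174) - 43163 = 280 - 43163 = -42883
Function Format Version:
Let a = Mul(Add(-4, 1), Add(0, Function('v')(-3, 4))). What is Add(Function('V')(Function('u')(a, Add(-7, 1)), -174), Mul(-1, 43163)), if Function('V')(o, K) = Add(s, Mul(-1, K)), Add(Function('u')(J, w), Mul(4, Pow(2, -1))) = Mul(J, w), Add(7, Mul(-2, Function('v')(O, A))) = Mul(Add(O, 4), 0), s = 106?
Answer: -42883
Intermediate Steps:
Function('v')(O, A) = Rational(7, 2) (Function('v')(O, A) = Add(Rational(7, 2), Mul(Rational(-1, 2), Mul(Add(O, 4), 0))) = Add(Rational(7, 2), Mul(Rational(-1, 2), Mul(Add(4, O), 0))) = Add(Rational(7, 2), Mul(Rational(-1, 2), 0)) = Add(Rational(7, 2), 0) = Rational(7, 2))
a = Rational(-21, 2) (a = Mul(Add(-4, 1), Add(0, Rational(7, 2))) = Mul(-3, Rational(7, 2)) = Rational(-21, 2) ≈ -10.500)
Function('u')(J, w) = Add(-2, Mul(J, w))
Function('V')(o, K) = Add(106, Mul(-1, K))
Add(Function('V')(Function('u')(a, Add(-7, 1)), -174), Mul(-1, 43163)) = Add(Add(106, Mul(-1, -174)), Mul(-1, 43163)) = Add(Add(106, 174), -43163) = Add(280, -43163) = -42883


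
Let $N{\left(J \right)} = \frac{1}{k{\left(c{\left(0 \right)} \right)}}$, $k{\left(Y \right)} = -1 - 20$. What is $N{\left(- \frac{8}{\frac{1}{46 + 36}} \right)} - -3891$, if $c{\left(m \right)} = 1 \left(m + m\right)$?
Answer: $\frac{81710}{21} \approx 3891.0$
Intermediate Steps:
$c{\left(m \right)} = 2 m$ ($c{\left(m \right)} = 1 \cdot 2 m = 2 m$)
$k{\left(Y \right)} = -21$ ($k{\left(Y \right)} = -1 - 20 = -21$)
$N{\left(J \right)} = - \frac{1}{21}$ ($N{\left(J \right)} = \frac{1}{-21} = - \frac{1}{21}$)
$N{\left(- \frac{8}{\frac{1}{46 + 36}} \right)} - -3891 = - \frac{1}{21} - -3891 = - \frac{1}{21} + 3891 = \frac{81710}{21}$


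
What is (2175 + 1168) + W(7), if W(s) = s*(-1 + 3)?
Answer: 3357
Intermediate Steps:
W(s) = 2*s (W(s) = s*2 = 2*s)
(2175 + 1168) + W(7) = (2175 + 1168) + 2*7 = 3343 + 14 = 3357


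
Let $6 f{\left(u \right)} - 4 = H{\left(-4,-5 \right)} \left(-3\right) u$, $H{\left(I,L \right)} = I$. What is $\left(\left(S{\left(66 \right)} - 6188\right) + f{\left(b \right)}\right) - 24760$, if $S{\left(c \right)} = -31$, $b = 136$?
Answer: $- \frac{92119}{3} \approx -30706.0$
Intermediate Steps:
$f{\left(u \right)} = \frac{2}{3} + 2 u$ ($f{\left(u \right)} = \frac{2}{3} + \frac{\left(-4\right) \left(-3\right) u}{6} = \frac{2}{3} + \frac{12 u}{6} = \frac{2}{3} + 2 u$)
$\left(\left(S{\left(66 \right)} - 6188\right) + f{\left(b \right)}\right) - 24760 = \left(\left(-31 - 6188\right) + \left(\frac{2}{3} + 2 \cdot 136\right)\right) - 24760 = \left(\left(-31 - 6188\right) + \left(\frac{2}{3} + 272\right)\right) - 24760 = \left(-6219 + \frac{818}{3}\right) - 24760 = - \frac{17839}{3} - 24760 = - \frac{92119}{3}$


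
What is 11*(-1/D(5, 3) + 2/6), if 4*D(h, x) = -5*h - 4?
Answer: 451/87 ≈ 5.1839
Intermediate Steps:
D(h, x) = -1 - 5*h/4 (D(h, x) = (-5*h - 4)/4 = (-4 - 5*h)/4 = -1 - 5*h/4)
11*(-1/D(5, 3) + 2/6) = 11*(-1/(-1 - 5/4*5) + 2/6) = 11*(-1/(-1 - 25/4) + 2*(1/6)) = 11*(-1/(-29/4) + 1/3) = 11*(-1*(-4/29) + 1/3) = 11*(4/29 + 1/3) = 11*(41/87) = 451/87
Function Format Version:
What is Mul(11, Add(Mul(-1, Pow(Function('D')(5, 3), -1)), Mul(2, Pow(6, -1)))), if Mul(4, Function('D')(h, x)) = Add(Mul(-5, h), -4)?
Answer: Rational(451, 87) ≈ 5.1839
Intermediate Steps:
Function('D')(h, x) = Add(-1, Mul(Rational(-5, 4), h)) (Function('D')(h, x) = Mul(Rational(1, 4), Add(Mul(-5, h), -4)) = Mul(Rational(1, 4), Add(-4, Mul(-5, h))) = Add(-1, Mul(Rational(-5, 4), h)))
Mul(11, Add(Mul(-1, Pow(Function('D')(5, 3), -1)), Mul(2, Pow(6, -1)))) = Mul(11, Add(Mul(-1, Pow(Add(-1, Mul(Rational(-5, 4), 5)), -1)), Mul(2, Pow(6, -1)))) = Mul(11, Add(Mul(-1, Pow(Add(-1, Rational(-25, 4)), -1)), Mul(2, Rational(1, 6)))) = Mul(11, Add(Mul(-1, Pow(Rational(-29, 4), -1)), Rational(1, 3))) = Mul(11, Add(Mul(-1, Rational(-4, 29)), Rational(1, 3))) = Mul(11, Add(Rational(4, 29), Rational(1, 3))) = Mul(11, Rational(41, 87)) = Rational(451, 87)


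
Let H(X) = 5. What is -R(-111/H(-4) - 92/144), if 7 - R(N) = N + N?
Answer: -4741/90 ≈ -52.678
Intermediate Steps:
R(N) = 7 - 2*N (R(N) = 7 - (N + N) = 7 - 2*N)
-R(-111/H(-4) - 92/144) = -(7 - 2*(-111/5 - 92/144)) = -(7 - 2*(-111*⅕ - 92*1/144)) = -(7 - 2*(-111/5 - 23/36)) = -(7 - 2*(-4111/180)) = -(7 + 4111/90) = -1*4741/90 = -4741/90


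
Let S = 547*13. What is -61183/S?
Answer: -61183/7111 ≈ -8.6040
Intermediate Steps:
S = 7111
-61183/S = -61183/7111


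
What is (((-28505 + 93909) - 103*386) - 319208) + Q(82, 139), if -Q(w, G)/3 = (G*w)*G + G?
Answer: -5046945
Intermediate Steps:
Q(w, G) = -3*G - 3*w*G**2 (Q(w, G) = -3*((G*w)*G + G) = -3*(w*G**2 + G) = -3*(G + w*G**2) = -3*G - 3*w*G**2)
(((-28505 + 93909) - 103*386) - 319208) + Q(82, 139) = (((-28505 + 93909) - 103*386) - 319208) - 3*139*(1 + 139*82) = ((65404 - 39758) - 319208) - 3*139*(1 + 11398) = (25646 - 319208) - 3*139*11399 = -293562 - 4753383 = -5046945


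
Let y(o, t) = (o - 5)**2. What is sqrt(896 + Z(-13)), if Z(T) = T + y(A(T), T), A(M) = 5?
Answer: sqrt(883) ≈ 29.715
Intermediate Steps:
y(o, t) = (-5 + o)**2
Z(T) = T (Z(T) = T + (-5 + 5)**2 = T + 0**2 = T + 0 = T)
sqrt(896 + Z(-13)) = sqrt(896 - 13) = sqrt(883)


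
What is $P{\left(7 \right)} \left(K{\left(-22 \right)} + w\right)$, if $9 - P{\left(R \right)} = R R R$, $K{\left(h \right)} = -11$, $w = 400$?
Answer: $-129926$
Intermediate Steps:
$P{\left(R \right)} = 9 - R^{3}$ ($P{\left(R \right)} = 9 - R R R = 9 - R^{2} R = 9 - R^{3}$)
$P{\left(7 \right)} \left(K{\left(-22 \right)} + w\right) = \left(9 - 7^{3}\right) \left(-11 + 400\right) = \left(9 - 343\right) 389 = \left(-334\right) 389 = -129926$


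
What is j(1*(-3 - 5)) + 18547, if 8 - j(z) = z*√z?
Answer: 18555 + 16*I*√2 ≈ 18555.0 + 22.627*I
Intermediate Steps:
j(z) = 8 - z^(3/2) (j(z) = 8 - z*√z = 8 - z^(3/2))
j(1*(-3 - 5)) + 18547 = (8 - (1*(-3 - 5))^(3/2)) + 18547 = (8 - (1*(-8))^(3/2)) + 18547 = (8 - (-8)^(3/2)) + 18547 = (8 - (-16)*I*√2) + 18547 = (8 + 16*I*√2) + 18547 = 18555 + 16*I*√2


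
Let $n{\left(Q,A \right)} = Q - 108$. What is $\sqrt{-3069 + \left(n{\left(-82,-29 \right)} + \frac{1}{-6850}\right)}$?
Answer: $\frac{i \sqrt{6116817374}}{1370} \approx 57.088 i$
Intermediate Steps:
$n{\left(Q,A \right)} = -108 + Q$
$\sqrt{-3069 + \left(n{\left(-82,-29 \right)} + \frac{1}{-6850}\right)} = \sqrt{-3069 + \left(\left(-108 - 82\right) + \frac{1}{-6850}\right)} = \sqrt{-3069 - \frac{1301501}{6850}} = \sqrt{- \frac{22324151}{6850}} = \frac{i \sqrt{6116817374}}{1370}$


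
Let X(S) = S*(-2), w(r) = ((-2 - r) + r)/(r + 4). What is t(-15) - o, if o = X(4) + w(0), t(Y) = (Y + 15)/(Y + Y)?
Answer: 17/2 ≈ 8.5000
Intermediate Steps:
t(Y) = (15 + Y)/(2*Y) (t(Y) = (15 + Y)/((2*Y)) = (15 + Y)*(1/(2*Y)) = (15 + Y)/(2*Y))
w(r) = -2/(4 + r)
X(S) = -2*S
o = -17/2 (o = -2*4 - 2/(4 + 0) = -8 - 2/4 = -8 - 2*¼ = -8 - ½ = -17/2 ≈ -8.5000)
t(-15) - o = (½)*(15 - 15)/(-15) - 1*(-17/2) = (½)*(-1/15)*0 + 17/2 = 0 + 17/2 = 17/2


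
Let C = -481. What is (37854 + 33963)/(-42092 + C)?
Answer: -23939/14191 ≈ -1.6869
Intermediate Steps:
(37854 + 33963)/(-42092 + C) = (37854 + 33963)/(-42092 - 481) = 71817/(-42573) = 71817*(-1/42573) = -23939/14191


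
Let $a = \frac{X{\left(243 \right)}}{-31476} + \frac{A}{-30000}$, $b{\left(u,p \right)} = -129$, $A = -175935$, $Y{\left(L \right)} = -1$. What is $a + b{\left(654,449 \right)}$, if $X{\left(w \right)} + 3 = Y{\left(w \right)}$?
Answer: $- \frac{1937904499}{15738000} \approx -123.14$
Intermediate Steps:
$X{\left(w \right)} = -4$ ($X{\left(w \right)} = -3 - 1 = -4$)
$a = \frac{92297501}{15738000}$ ($a = - \frac{4}{-31476} - \frac{175935}{-30000} = \left(-4\right) \left(- \frac{1}{31476}\right) - - \frac{11729}{2000} = \frac{1}{7869} + \frac{11729}{2000} = \frac{92297501}{15738000} \approx 5.8646$)
$a + b{\left(654,449 \right)} = \frac{92297501}{15738000} - 129 = - \frac{1937904499}{15738000}$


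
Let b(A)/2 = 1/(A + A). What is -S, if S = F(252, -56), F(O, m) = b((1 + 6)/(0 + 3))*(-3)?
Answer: 9/7 ≈ 1.2857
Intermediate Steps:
b(A) = 1/A (b(A) = 2/(A + A) = 2/((2*A)) = 2*(1/(2*A)) = 1/A)
F(O, m) = -9/7 (F(O, m) = -3/((1 + 6)/(0 + 3)) = -3/(7/3) = (3/7)*(-3) = -9/7)
S = -9/7 ≈ -1.2857
-S = -1*(-9/7) = 9/7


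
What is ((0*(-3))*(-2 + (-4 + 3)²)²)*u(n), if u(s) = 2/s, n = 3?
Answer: 0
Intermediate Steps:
((0*(-3))*(-2 + (-4 + 3)²)²)*u(n) = ((0*(-3))*(-2 + (-4 + 3)²)²)*(2/3) = (0*(-2 + (-1)²)²)*(2*(⅓)) = (0*(-2 + 1)²)*(⅔) = (0*(-1)²)*(⅔) = (0*1)*(⅔) = 0*(⅔) = 0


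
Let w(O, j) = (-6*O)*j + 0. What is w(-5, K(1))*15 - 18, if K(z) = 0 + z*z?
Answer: 432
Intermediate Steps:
K(z) = z**2 (K(z) = 0 + z**2 = z**2)
w(O, j) = -6*O*j (w(O, j) = -6*O*j + 0 = -6*O*j)
w(-5, K(1))*15 - 18 = -6*(-5)*1**2*15 - 18 = -6*(-5)*1*15 - 18 = 30*15 - 18 = 450 - 18 = 432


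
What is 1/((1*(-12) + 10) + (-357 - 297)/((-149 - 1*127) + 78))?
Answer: 33/43 ≈ 0.76744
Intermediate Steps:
1/((1*(-12) + 10) + (-357 - 297)/((-149 - 1*127) + 78)) = 1/((-12 + 10) - 654/((-149 - 127) + 78)) = 1/(-2 - 654/(-276 + 78)) = 1/(-2 - 654/(-198)) = 1/(-2 - 654*(-1/198)) = 1/(-2 + 109/33) = 1/(43/33) = 33/43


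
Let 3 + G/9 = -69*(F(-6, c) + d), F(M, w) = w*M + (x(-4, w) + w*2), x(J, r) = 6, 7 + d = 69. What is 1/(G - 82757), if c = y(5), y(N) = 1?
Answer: -1/122528 ≈ -8.1614e-6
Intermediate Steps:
d = 62 (d = -7 + 69 = 62)
c = 1
F(M, w) = 6 + 2*w + M*w (F(M, w) = w*M + (6 + w*2) = M*w + (6 + 2*w) = 6 + 2*w + M*w)
G = -39771 (G = -27 + 9*(-69*((6 + 2*1 - 6*1) + 62)) = -27 + 9*(-69*((6 + 2 - 6) + 62)) = -27 + 9*(-69*(2 + 62)) = -27 + 9*(-69*64) = -27 + 9*(-4416) = -27 - 39744 = -39771)
1/(G - 82757) = 1/(-39771 - 82757) = 1/(-122528) = -1/122528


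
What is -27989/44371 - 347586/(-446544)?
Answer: 487403065/3302267304 ≈ 0.14760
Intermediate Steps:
-27989/44371 - 347586/(-446544) = -27989*1/44371 - 347586*(-1/446544) = -27989/44371 + 57931/74424 = 487403065/3302267304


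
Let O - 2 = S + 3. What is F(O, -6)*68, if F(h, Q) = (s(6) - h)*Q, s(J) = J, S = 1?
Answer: 0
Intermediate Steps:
O = 6 (O = 2 + (1 + 3) = 2 + 4 = 6)
F(h, Q) = Q*(6 - h) (F(h, Q) = (6 - h)*Q = Q*(6 - h))
F(O, -6)*68 = -6*(6 - 1*6)*68 = -6*(6 - 6)*68 = -6*0*68 = 0*68 = 0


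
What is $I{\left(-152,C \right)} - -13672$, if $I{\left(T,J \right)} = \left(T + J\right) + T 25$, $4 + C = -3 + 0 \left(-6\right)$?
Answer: $9713$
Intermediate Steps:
$C = -7$ ($C = -4 + \left(-3 + 0 \left(-6\right)\right) = -4 + \left(-3 + 0\right) = -4 - 3 = -7$)
$I{\left(T,J \right)} = J + 26 T$ ($I{\left(T,J \right)} = \left(J + T\right) + 25 T = J + 26 T$)
$I{\left(-152,C \right)} - -13672 = \left(-7 + 26 \left(-152\right)\right) - -13672 = \left(-7 - 3952\right) + 13672 = -3959 + 13672 = 9713$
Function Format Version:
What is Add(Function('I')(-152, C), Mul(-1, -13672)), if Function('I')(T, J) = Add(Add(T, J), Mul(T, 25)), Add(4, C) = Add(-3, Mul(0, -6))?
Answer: 9713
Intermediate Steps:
C = -7 (C = Add(-4, Add(-3, Mul(0, -6))) = Add(-4, Add(-3, 0)) = Add(-4, -3) = -7)
Function('I')(T, J) = Add(J, Mul(26, T)) (Function('I')(T, J) = Add(Add(J, T), Mul(25, T)) = Add(J, Mul(26, T)))
Add(Function('I')(-152, C), Mul(-1, -13672)) = Add(Add(-7, Mul(26, -152)), Mul(-1, -13672)) = Add(Add(-7, -3952), 13672) = Add(-3959, 13672) = 9713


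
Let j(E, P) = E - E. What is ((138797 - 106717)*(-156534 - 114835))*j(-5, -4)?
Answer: 0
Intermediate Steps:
j(E, P) = 0
((138797 - 106717)*(-156534 - 114835))*j(-5, -4) = ((138797 - 106717)*(-156534 - 114835))*0 = (32080*(-271369))*0 = -8705517520*0 = 0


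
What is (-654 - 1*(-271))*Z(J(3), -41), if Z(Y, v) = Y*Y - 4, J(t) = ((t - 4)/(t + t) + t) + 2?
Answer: -266951/36 ≈ -7415.3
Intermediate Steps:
J(t) = 2 + t + (-4 + t)/(2*t) (J(t) = ((-4 + t)/((2*t)) + t) + 2 = ((-4 + t)*(1/(2*t)) + t) + 2 = ((-4 + t)/(2*t) + t) + 2 = (t + (-4 + t)/(2*t)) + 2 = 2 + t + (-4 + t)/(2*t))
Z(Y, v) = -4 + Y**2 (Z(Y, v) = Y**2 - 4 = -4 + Y**2)
(-654 - 1*(-271))*Z(J(3), -41) = (-654 - 1*(-271))*(-4 + (5/2 + 3 - 2/3)**2) = (-654 + 271)*(-4 + (5/2 + 3 - 2*1/3)**2) = -383*(-4 + (5/2 + 3 - 2/3)**2) = -383*(-4 + (29/6)**2) = -383*(-4 + 841/36) = -383*697/36 = -266951/36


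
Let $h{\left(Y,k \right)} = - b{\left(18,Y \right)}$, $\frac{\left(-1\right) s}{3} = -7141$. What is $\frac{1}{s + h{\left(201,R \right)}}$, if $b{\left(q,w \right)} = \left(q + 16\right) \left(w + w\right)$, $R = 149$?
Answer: $\frac{1}{7755} \approx 0.00012895$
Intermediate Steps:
$s = 21423$ ($s = \left(-3\right) \left(-7141\right) = 21423$)
$b{\left(q,w \right)} = 2 w \left(16 + q\right)$ ($b{\left(q,w \right)} = \left(16 + q\right) 2 w = 2 w \left(16 + q\right)$)
$h{\left(Y,k \right)} = - 68 Y$ ($h{\left(Y,k \right)} = - 2 Y \left(16 + 18\right) = - 2 Y 34 = - 68 Y$)
$\frac{1}{s + h{\left(201,R \right)}} = \frac{1}{21423 - 13668} = \frac{1}{7755}$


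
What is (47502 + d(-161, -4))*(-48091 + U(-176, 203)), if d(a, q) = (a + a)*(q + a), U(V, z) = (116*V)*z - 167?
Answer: -421920390192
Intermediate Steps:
U(V, z) = -167 + 116*V*z (U(V, z) = 116*V*z - 167 = -167 + 116*V*z)
d(a, q) = 2*a*(a + q) (d(a, q) = (2*a)*(a + q) = 2*a*(a + q))
(47502 + d(-161, -4))*(-48091 + U(-176, 203)) = (47502 + 2*(-161)*(-161 - 4))*(-48091 + (-167 + 116*(-176)*203)) = (47502 + 2*(-161)*(-165))*(-48091 + (-167 - 4144448)) = (47502 + 53130)*(-48091 - 4144615) = 100632*(-4192706) = -421920390192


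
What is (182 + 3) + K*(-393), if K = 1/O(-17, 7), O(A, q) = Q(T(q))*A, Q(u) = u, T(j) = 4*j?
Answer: 88453/476 ≈ 185.83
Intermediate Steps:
O(A, q) = 4*A*q (O(A, q) = (4*q)*A = 4*A*q)
K = -1/476 (K = 1/(4*(-17)*7) = 1/(-476) = -1/476 ≈ -0.0021008)
(182 + 3) + K*(-393) = (182 + 3) - 1/476*(-393) = 185 + 393/476 = 88453/476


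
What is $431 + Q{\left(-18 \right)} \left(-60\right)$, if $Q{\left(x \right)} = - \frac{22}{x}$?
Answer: $\frac{1073}{3} \approx 357.67$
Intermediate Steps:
$431 + Q{\left(-18 \right)} \left(-60\right) = 431 + - \frac{22}{-18} \left(-60\right) = 431 + \left(-22\right) \left(- \frac{1}{18}\right) \left(-60\right) = 431 + \frac{11}{9} \left(-60\right) = 431 - \frac{220}{3} = \frac{1073}{3}$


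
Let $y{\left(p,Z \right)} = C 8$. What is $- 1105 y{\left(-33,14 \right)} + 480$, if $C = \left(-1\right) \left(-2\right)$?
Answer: $-17200$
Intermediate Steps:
$C = 2$
$y{\left(p,Z \right)} = 16$ ($y{\left(p,Z \right)} = 2 \cdot 8 = 16$)
$- 1105 y{\left(-33,14 \right)} + 480 = \left(-1105\right) 16 + 480 = -17680 + 480 = -17200$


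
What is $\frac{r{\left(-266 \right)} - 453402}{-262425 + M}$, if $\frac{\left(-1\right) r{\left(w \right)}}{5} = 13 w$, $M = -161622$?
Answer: $\frac{436112}{424047} \approx 1.0285$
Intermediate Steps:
$r{\left(w \right)} = - 65 w$ ($r{\left(w \right)} = - 5 \cdot 13 w = - 65 w$)
$\frac{r{\left(-266 \right)} - 453402}{-262425 + M} = \frac{\left(-65\right) \left(-266\right) - 453402}{-262425 - 161622} = \frac{17290 - 453402}{-424047} = \left(-436112\right) \left(- \frac{1}{424047}\right) = \frac{436112}{424047}$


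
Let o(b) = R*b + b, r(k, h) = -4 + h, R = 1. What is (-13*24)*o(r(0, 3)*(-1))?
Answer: -624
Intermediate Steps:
o(b) = 2*b (o(b) = 1*b + b = b + b = 2*b)
(-13*24)*o(r(0, 3)*(-1)) = (-13*24)*(2*((-4 + 3)*(-1))) = -624*(-1*(-1)) = -624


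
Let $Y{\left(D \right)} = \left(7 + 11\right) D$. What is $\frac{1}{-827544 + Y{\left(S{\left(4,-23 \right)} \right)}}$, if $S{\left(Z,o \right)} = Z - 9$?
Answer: $- \frac{1}{827634} \approx -1.2083 \cdot 10^{-6}$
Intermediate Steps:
$S{\left(Z,o \right)} = -9 + Z$ ($S{\left(Z,o \right)} = Z - 9 = -9 + Z$)
$Y{\left(D \right)} = 18 D$
$\frac{1}{-827544 + Y{\left(S{\left(4,-23 \right)} \right)}} = \frac{1}{-827544 + 18 \left(-9 + 4\right)} = \frac{1}{-827544 + 18 \left(-5\right)} = \frac{1}{-827544 - 90} = \frac{1}{-827634} = - \frac{1}{827634}$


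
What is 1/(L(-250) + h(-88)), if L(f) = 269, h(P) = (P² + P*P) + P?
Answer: 1/15669 ≈ 6.3820e-5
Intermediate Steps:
h(P) = P + 2*P² (h(P) = (P² + P²) + P = 2*P² + P = P + 2*P²)
1/(L(-250) + h(-88)) = 1/(269 - 88*(1 + 2*(-88))) = 1/(269 - 88*(1 - 176)) = 1/(269 - 88*(-175)) = 1/(269 + 15400) = 1/15669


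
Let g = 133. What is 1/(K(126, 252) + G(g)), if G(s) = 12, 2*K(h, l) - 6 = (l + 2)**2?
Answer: 1/32273 ≈ 3.0986e-5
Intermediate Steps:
K(h, l) = 3 + (2 + l)**2/2 (K(h, l) = 3 + (l + 2)**2/2 = 3 + (2 + l)**2/2)
1/(K(126, 252) + G(g)) = 1/((3 + (2 + 252)**2/2) + 12) = 1/((3 + (1/2)*254**2) + 12) = 1/((3 + (1/2)*64516) + 12) = 1/((3 + 32258) + 12) = 1/(32261 + 12) = 1/32273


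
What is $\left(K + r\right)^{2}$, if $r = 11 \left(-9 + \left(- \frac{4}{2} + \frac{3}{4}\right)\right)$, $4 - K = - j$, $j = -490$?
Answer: $\frac{5736025}{16} \approx 3.585 \cdot 10^{5}$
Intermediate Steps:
$K = -486$ ($K = 4 - \left(-1\right) \left(-490\right) = 4 - 490 = -486$)
$r = - \frac{451}{4}$ ($r = 11 \left(-9 + \left(\left(-4\right) \frac{1}{2} + 3 \cdot \frac{1}{4}\right)\right) = 11 \left(-9 + \left(-2 + \frac{3}{4}\right)\right) = 11 \left(-9 - \frac{5}{4}\right) = 11 \left(- \frac{41}{4}\right) = - \frac{451}{4} \approx -112.75$)
$\left(K + r\right)^{2} = \left(-486 - \frac{451}{4}\right)^{2} = \left(- \frac{2395}{4}\right)^{2} = \frac{5736025}{16}$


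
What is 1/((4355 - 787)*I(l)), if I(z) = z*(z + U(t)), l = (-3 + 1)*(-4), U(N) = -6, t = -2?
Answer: 1/57088 ≈ 1.7517e-5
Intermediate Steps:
l = 8 (l = -2*(-4) = 8)
I(z) = z*(-6 + z) (I(z) = z*(z - 6) = z*(-6 + z))
1/((4355 - 787)*I(l)) = 1/((4355 - 787)*((8*(-6 + 8)))) = 1/(3568*((8*2))) = (1/3568)/16 = (1/3568)*(1/16) = 1/57088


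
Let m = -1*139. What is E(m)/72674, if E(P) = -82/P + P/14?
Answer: -18173/141423604 ≈ -0.00012850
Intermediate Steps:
m = -139
E(P) = -82/P + P/14 (E(P) = -82/P + P*(1/14) = -82/P + P/14)
E(m)/72674 = (-82/(-139) + (1/14)*(-139))/72674 = (-82*(-1/139) - 139/14)*(1/72674) = (82/139 - 139/14)*(1/72674) = -18173/1946*1/72674 = -18173/141423604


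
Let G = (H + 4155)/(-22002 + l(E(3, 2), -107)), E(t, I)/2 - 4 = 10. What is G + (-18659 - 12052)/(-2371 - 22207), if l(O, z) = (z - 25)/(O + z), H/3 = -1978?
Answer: 4735894432/3559766919 ≈ 1.3304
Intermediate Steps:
H = -5934 (H = 3*(-1978) = -5934)
E(t, I) = 28 (E(t, I) = 8 + 2*10 = 8 + 20 = 28)
l(O, z) = (-25 + z)/(O + z)
G = 46847/579342 (G = (-5934 + 4155)/(-22002 + (-25 - 107)/(28 - 107)) = -1779/(-22002 - 132/(-79)) = -1779/(-22002 - 1/79*(-132)) = -1779/(-22002 + 132/79) = -1779/(-1738026/79) = -1779*(-79/1738026) = 46847/579342 ≈ 0.080862)
G + (-18659 - 12052)/(-2371 - 22207) = 46847/579342 + (-18659 - 12052)/(-2371 - 22207) = 46847/579342 - 30711/(-24578) = 46847/579342 - 30711*(-1/24578) = 46847/579342 + 30711/24578 = 4735894432/3559766919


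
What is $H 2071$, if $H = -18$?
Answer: $-37278$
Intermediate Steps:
$H 2071 = \left(-18\right) 2071 = -37278$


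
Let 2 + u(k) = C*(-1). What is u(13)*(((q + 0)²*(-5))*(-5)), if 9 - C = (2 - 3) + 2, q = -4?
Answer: -4000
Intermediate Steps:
C = 8 (C = 9 - ((2 - 3) + 2) = 9 - (-1 + 2) = 9 - 1*1 = 9 - 1 = 8)
u(k) = -10 (u(k) = -2 + 8*(-1) = -2 - 8 = -10)
u(13)*(((q + 0)²*(-5))*(-5)) = -10*(-4 + 0)²*(-5)*(-5) = -10*(-4)²*(-5)*(-5) = -10*16*(-5)*(-5) = -(-800)*(-5) = -10*400 = -4000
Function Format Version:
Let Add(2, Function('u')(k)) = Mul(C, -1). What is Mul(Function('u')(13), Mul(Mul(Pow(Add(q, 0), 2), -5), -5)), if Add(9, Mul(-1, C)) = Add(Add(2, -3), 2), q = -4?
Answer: -4000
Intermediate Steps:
C = 8 (C = Add(9, Mul(-1, Add(Add(2, -3), 2))) = Add(9, Mul(-1, Add(-1, 2))) = Add(9, Mul(-1, 1)) = Add(9, -1) = 8)
Function('u')(k) = -10 (Function('u')(k) = Add(-2, Mul(8, -1)) = Add(-2, -8) = -10)
Mul(Function('u')(13), Mul(Mul(Pow(Add(q, 0), 2), -5), -5)) = Mul(-10, Mul(Mul(Pow(Add(-4, 0), 2), -5), -5)) = Mul(-10, Mul(Mul(Pow(-4, 2), -5), -5)) = Mul(-10, Mul(Mul(16, -5), -5)) = Mul(-10, Mul(-80, -5)) = Mul(-10, 400) = -4000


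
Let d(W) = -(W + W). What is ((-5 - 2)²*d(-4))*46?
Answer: 18032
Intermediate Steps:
d(W) = -2*W
((-5 - 2)²*d(-4))*46 = ((-5 - 2)²*(-2*(-4)))*46 = ((-7)²*8)*46 = (49*8)*46 = 392*46 = 18032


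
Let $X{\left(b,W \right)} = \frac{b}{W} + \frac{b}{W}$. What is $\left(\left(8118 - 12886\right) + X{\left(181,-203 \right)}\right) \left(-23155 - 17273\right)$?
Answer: $\frac{39145057848}{203} \approx 1.9283 \cdot 10^{8}$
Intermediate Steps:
$X{\left(b,W \right)} = \frac{2 b}{W}$
$\left(\left(8118 - 12886\right) + X{\left(181,-203 \right)}\right) \left(-23155 - 17273\right) = \left(\left(8118 - 12886\right) + 2 \cdot 181 \frac{1}{-203}\right) \left(-23155 - 17273\right) = \left(-4768 + 2 \cdot 181 \left(- \frac{1}{203}\right)\right) \left(-40428\right) = \left(-4768 - \frac{362}{203}\right) \left(-40428\right) = \left(- \frac{968266}{203}\right) \left(-40428\right) = \frac{39145057848}{203}$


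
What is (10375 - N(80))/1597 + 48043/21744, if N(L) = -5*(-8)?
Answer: 301448911/34725168 ≈ 8.6810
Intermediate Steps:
N(L) = 40
(10375 - N(80))/1597 + 48043/21744 = (10375 - 1*40)/1597 + 48043/21744 = (10375 - 40)*(1/1597) + 48043*(1/21744) = 10335*(1/1597) + 48043/21744 = 10335/1597 + 48043/21744 = 301448911/34725168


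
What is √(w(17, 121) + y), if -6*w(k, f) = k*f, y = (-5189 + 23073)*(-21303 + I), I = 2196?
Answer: I*√12301557510/6 ≈ 18485.0*I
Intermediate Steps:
y = -341709588 (y = (-5189 + 23073)*(-21303 + 2196) = 17884*(-19107) = -341709588)
w(k, f) = -f*k/6 (w(k, f) = -k*f/6 = -f*k/6)
√(w(17, 121) + y) = √(-⅙*121*17 - 341709588) = √(-2057/6 - 341709588) = √(-2050259585/6) = I*√12301557510/6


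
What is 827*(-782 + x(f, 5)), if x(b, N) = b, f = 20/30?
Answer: -1938488/3 ≈ -6.4616e+5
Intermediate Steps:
f = ⅔ (f = 20*(1/30) = ⅔ ≈ 0.66667)
827*(-782 + x(f, 5)) = 827*(-782 + ⅔) = 827*(-2344/3) = -1938488/3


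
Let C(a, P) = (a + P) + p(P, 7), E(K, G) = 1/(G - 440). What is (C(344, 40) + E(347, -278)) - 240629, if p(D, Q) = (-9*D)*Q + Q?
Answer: -174300245/718 ≈ -2.4276e+5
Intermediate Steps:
E(K, G) = 1/(-440 + G)
p(D, Q) = Q - 9*D*Q (p(D, Q) = -9*D*Q + Q = Q - 9*D*Q)
C(a, P) = 7 + a - 62*P (C(a, P) = (a + P) + 7*(1 - 9*P) = (P + a) + (7 - 63*P) = 7 + a - 62*P)
(C(344, 40) + E(347, -278)) - 240629 = ((7 + 344 - 62*40) + 1/(-440 - 278)) - 240629 = ((7 + 344 - 2480) + 1/(-718)) - 240629 = (-2129 - 1/718) - 240629 = -1528623/718 - 240629 = -174300245/718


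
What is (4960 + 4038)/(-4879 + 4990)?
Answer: 8998/111 ≈ 81.063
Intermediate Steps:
(4960 + 4038)/(-4879 + 4990) = 8998/111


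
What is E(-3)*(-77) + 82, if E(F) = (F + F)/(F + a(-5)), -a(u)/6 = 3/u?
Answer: 852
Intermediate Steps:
a(u) = -18/u
E(F) = 2*F/(18/5 + F) (E(F) = (F + F)/(F - 18/(-5)) = (2*F)/(F - 18*(-⅕)) = (2*F)/(F + 18/5) = (2*F)/(18/5 + F) = 2*F/(18/5 + F))
E(-3)*(-77) + 82 = (10*(-3)/(18 + 5*(-3)))*(-77) + 82 = (10*(-3)/(18 - 15))*(-77) + 82 = (10*(-3)/3)*(-77) + 82 = (10*(-3)*(⅓))*(-77) + 82 = -10*(-77) + 82 = 770 + 82 = 852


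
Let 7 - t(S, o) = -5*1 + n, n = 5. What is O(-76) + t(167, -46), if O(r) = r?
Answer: -69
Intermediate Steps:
t(S, o) = 7 (t(S, o) = 7 - (-5*1 + 5) = 7 - (-5 + 5) = 7 - 1*0 = 7 + 0 = 7)
O(-76) + t(167, -46) = -76 + 7 = -69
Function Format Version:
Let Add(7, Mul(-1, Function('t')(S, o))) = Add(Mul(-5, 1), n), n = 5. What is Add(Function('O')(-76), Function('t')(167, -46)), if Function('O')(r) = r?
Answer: -69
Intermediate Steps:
Function('t')(S, o) = 7 (Function('t')(S, o) = Add(7, Mul(-1, Add(Mul(-5, 1), 5))) = Add(7, Mul(-1, Add(-5, 5))) = Add(7, Mul(-1, 0)) = Add(7, 0) = 7)
Add(Function('O')(-76), Function('t')(167, -46)) = Add(-76, 7) = -69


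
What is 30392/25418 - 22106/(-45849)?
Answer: 977666558/582694941 ≈ 1.6778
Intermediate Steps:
30392/25418 - 22106/(-45849) = 30392*(1/25418) - 22106*(-1/45849) = 15196/12709 + 22106/45849 = 977666558/582694941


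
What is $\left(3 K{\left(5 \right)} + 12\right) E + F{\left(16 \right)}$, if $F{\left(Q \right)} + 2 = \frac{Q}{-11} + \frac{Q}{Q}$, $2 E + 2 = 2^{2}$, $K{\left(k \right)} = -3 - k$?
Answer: $- \frac{159}{11} \approx -14.455$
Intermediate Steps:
$E = 1$ ($E = -1 + \frac{2^{2}}{2} = -1 + \frac{1}{2} \cdot 4 = -1 + 2 = 1$)
$F{\left(Q \right)} = -1 - \frac{Q}{11}$ ($F{\left(Q \right)} = -2 + \left(\frac{Q}{-11} + \frac{Q}{Q}\right) = -2 + \left(Q \left(- \frac{1}{11}\right) + 1\right) = -2 - \left(-1 + \frac{Q}{11}\right) = -1 - \frac{Q}{11}$)
$\left(3 K{\left(5 \right)} + 12\right) E + F{\left(16 \right)} = \left(3 \left(-3 - 5\right) + 12\right) 1 - \frac{27}{11} = \left(3 \left(-8\right) + 12\right) 1 - \frac{27}{11} = \left(-24 + 12\right) 1 - \frac{27}{11} = \left(-12\right) 1 - \frac{27}{11} = -12 - \frac{27}{11} = - \frac{159}{11}$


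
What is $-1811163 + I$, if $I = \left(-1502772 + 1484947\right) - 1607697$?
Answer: $-3436685$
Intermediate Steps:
$I = -1625522$ ($I = -17825 - 1607697 = -1625522$)
$-1811163 + I = -1811163 - 1625522 = -3436685$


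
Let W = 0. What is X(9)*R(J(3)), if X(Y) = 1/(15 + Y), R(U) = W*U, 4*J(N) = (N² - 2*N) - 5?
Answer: 0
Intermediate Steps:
J(N) = -5/4 - N/2 + N²/4 (J(N) = ((N² - 2*N) - 5)/4 = (-5 + N² - 2*N)/4 = -5/4 - N/2 + N²/4)
R(U) = 0 (R(U) = 0*U = 0)
X(9)*R(J(3)) = 0/(15 + 9) = 0/24 = (1/24)*0 = 0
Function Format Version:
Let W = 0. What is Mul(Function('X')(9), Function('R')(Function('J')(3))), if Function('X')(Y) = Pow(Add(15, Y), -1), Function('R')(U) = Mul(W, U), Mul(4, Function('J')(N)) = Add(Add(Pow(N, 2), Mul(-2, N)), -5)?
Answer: 0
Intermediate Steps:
Function('J')(N) = Add(Rational(-5, 4), Mul(Rational(-1, 2), N), Mul(Rational(1, 4), Pow(N, 2))) (Function('J')(N) = Mul(Rational(1, 4), Add(Add(Pow(N, 2), Mul(-2, N)), -5)) = Mul(Rational(1, 4), Add(-5, Pow(N, 2), Mul(-2, N))) = Add(Rational(-5, 4), Mul(Rational(-1, 2), N), Mul(Rational(1, 4), Pow(N, 2))))
Function('R')(U) = 0 (Function('R')(U) = Mul(0, U) = 0)
Mul(Function('X')(9), Function('R')(Function('J')(3))) = Mul(Pow(Add(15, 9), -1), 0) = Mul(Pow(24, -1), 0) = Mul(Rational(1, 24), 0) = 0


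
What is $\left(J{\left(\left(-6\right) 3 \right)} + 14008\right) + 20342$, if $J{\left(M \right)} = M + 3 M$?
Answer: $34278$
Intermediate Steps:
$J{\left(M \right)} = 4 M$
$\left(J{\left(\left(-6\right) 3 \right)} + 14008\right) + 20342 = \left(4 \left(\left(-6\right) 3\right) + 14008\right) + 20342 = \left(4 \left(-18\right) + 14008\right) + 20342 = \left(-72 + 14008\right) + 20342 = 13936 + 20342 = 34278$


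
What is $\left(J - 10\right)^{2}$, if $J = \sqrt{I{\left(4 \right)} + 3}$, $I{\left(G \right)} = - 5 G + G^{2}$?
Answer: $\left(10 - i\right)^{2} \approx 99.0 - 20.0 i$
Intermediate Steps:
$I{\left(G \right)} = G^{2} - 5 G$
$J = i$ ($J = \sqrt{4 \left(-5 + 4\right) + 3} = \sqrt{4 \left(-1\right) + 3} = \sqrt{-4 + 3} = \sqrt{-1} = i \approx 1.0 i$)
$\left(J - 10\right)^{2} = \left(i - 10\right)^{2} = \left(-10 + i\right)^{2}$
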